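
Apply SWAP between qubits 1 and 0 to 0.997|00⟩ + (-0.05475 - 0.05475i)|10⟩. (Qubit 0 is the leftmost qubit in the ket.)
0.997|00⟩ + (-0.05475 - 0.05475i)|01⟩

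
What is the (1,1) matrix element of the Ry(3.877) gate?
-0.3595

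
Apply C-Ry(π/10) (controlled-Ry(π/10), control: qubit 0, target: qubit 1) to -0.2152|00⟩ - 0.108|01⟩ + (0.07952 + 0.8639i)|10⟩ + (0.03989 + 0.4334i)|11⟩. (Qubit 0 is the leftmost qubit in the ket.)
-0.2152|00⟩ - 0.108|01⟩ + (0.0723 + 0.7855i)|10⟩ + (0.05184 + 0.5632i)|11⟩

C-Ry(π/10) leaves the control-|0⟩ kets |00⟩, |01⟩ unchanged and applies Ry(π/10) to qubit 1 on the control-|1⟩ pair (|10⟩, |11⟩).
Ry(π/10) = [[cos(θ/2), −sin(θ/2)], [sin(θ/2), cos(θ/2)]]; θ = π/10, cos(θ/2) ≈ 0.987688, sin(θ/2) ≈ 0.156434.
With a = amp(|10⟩) = (0.07952 + 0.8639i) and b = amp(|11⟩) = (0.03989 + 0.4334i):
new amp(|10⟩) = (0.987688)·a + (-0.156434)·b = (0.0723 + 0.7855i)
new amp(|11⟩) = (0.156434)·a + (0.987688)·b = (0.05184 + 0.5632i)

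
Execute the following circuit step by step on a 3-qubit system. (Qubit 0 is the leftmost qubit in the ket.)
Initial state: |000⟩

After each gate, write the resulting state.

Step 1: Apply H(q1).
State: 1/√2|000⟩ + 1/√2|010⟩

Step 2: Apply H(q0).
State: 1/2|000⟩ + 1/2|010⟩ + 1/2|100⟩ + 1/2|110⟩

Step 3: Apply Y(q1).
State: -(1/2)i|000⟩ + (1/2)i|010⟩ - (1/2)i|100⟩ + (1/2)i|110⟩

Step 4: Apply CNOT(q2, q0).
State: -(1/2)i|000⟩ + (1/2)i|010⟩ - (1/2)i|100⟩ + (1/2)i|110⟩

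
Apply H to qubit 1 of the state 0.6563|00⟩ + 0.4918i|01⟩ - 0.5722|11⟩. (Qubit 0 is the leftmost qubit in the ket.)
(0.4641 + 0.3478i)|00⟩ + (0.4641 - 0.3478i)|01⟩ - 0.4046|10⟩ + 0.4046|11⟩

H on qubit 1 mixes each pair of kets that differ only in qubit 1: amplitudes (a, b) of (|…0…⟩, |…1…⟩) become ((a + b)/√2, (a − b)/√2). Kets absent from the input have amplitude 0.
(|00⟩, |01⟩): (a, b) = (0.6563, 0.4918i) → ((0.4641 + 0.3478i), (0.4641 - 0.3478i))
(|10⟩, |11⟩): (a, b) = (0, -0.5722) → (-0.4046, 0.4046)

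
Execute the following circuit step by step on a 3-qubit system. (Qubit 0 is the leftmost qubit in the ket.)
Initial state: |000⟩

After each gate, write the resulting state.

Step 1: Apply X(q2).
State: |001⟩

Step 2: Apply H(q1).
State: 1/√2|001⟩ + 1/√2|011⟩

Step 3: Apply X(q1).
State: 1/√2|001⟩ + 1/√2|011⟩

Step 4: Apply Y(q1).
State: -(1/√2)i|001⟩ + (1/√2)i|011⟩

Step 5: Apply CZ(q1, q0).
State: -(1/√2)i|001⟩ + (1/√2)i|011⟩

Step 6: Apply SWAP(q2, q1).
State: -(1/√2)i|010⟩ + (1/√2)i|011⟩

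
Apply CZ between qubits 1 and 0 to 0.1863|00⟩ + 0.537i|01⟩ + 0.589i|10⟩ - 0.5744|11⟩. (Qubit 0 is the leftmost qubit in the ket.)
0.1863|00⟩ + 0.537i|01⟩ + 0.589i|10⟩ + 0.5744|11⟩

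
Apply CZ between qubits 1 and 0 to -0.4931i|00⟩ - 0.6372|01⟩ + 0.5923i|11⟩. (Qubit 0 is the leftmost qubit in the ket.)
-0.4931i|00⟩ - 0.6372|01⟩ - 0.5923i|11⟩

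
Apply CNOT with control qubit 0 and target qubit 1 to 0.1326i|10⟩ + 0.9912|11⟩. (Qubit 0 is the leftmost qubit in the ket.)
0.9912|10⟩ + 0.1326i|11⟩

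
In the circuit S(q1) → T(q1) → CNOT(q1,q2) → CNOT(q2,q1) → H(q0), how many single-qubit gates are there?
3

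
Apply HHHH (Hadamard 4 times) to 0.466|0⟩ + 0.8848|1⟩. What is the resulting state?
0.466|0⟩ + 0.8848|1⟩

H² = I, so an even number of Hadamards cancels: H^4 = I and the state is unchanged.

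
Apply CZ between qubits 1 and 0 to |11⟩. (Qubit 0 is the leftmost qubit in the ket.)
-|11⟩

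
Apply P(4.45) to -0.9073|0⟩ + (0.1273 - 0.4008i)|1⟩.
-0.9073|0⟩ + (-0.4201 - 0.01898i)|1⟩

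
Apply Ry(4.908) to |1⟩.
-0.6347|0⟩ - 0.7728|1⟩

Ry(4.908) = [[cos(θ/2), −sin(θ/2)], [sin(θ/2), cos(θ/2)]]; θ = 4.908, cos(θ/2) ≈ -0.772776, sin(θ/2) ≈ 0.634679.
With a = amp(|0⟩) = 0 and b = amp(|1⟩) = 1:
new amp(|0⟩) = (-0.772776)·a + (-0.634679)·b = -0.6347
new amp(|1⟩) = (0.634679)·a + (-0.772776)·b = -0.7728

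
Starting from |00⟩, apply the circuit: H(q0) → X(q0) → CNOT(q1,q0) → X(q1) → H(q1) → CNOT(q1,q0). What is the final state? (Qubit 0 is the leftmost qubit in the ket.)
1/2|00⟩ - 1/2|01⟩ + 1/2|10⟩ - 1/2|11⟩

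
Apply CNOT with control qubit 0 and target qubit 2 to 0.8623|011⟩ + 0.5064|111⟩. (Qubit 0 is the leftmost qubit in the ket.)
0.8623|011⟩ + 0.5064|110⟩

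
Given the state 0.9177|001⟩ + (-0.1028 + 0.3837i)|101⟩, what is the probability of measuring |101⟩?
0.1578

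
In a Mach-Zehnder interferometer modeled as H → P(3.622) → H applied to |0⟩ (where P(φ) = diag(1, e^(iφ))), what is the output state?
(0.0566 - 0.2311i)|0⟩ + (0.9434 + 0.2311i)|1⟩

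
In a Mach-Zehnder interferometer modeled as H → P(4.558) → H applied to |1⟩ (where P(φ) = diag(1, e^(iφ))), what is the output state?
(0.5769 + 0.4941i)|0⟩ + (0.4231 - 0.4941i)|1⟩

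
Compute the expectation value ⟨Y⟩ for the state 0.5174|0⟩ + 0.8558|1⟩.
0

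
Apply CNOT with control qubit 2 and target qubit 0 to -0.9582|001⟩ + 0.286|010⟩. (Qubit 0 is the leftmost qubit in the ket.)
0.286|010⟩ - 0.9582|101⟩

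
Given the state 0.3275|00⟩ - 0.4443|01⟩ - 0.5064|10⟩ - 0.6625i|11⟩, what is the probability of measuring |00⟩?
0.1073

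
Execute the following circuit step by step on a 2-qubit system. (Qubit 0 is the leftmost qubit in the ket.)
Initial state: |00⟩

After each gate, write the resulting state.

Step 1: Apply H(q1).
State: 1/√2|00⟩ + 1/√2|01⟩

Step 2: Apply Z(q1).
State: 1/√2|00⟩ - 1/√2|01⟩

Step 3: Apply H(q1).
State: |01⟩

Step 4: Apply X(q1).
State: |00⟩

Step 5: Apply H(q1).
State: 1/√2|00⟩ + 1/√2|01⟩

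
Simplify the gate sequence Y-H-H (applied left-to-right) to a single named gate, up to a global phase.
Y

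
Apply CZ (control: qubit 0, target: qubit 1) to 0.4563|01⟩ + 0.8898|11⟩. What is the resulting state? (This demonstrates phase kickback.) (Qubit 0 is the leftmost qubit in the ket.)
0.4563|01⟩ - 0.8898|11⟩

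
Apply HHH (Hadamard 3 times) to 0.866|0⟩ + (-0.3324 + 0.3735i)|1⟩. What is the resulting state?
(0.3773 + 0.2641i)|0⟩ + (0.8474 - 0.2641i)|1⟩

H² = I, so H^3 = H: a single Hadamard. With (a, b) = (0.866, (-0.3324 + 0.3735i)), H gives ((a + b)/√2, (a − b)/√2) = ((0.3773 + 0.2641i), (0.8474 - 0.2641i)).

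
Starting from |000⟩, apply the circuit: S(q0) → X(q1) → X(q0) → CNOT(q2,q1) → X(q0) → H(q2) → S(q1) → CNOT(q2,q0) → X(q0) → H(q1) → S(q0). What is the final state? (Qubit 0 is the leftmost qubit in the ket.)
(1/2)i|001⟩ - (1/2)i|011⟩ - 1/2|100⟩ + 1/2|110⟩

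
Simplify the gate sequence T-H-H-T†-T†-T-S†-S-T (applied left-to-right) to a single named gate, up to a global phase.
T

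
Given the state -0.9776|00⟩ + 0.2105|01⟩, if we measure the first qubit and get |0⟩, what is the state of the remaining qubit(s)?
-0.9776|0⟩ + 0.2105|1⟩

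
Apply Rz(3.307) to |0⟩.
(-0.08261 - 0.9966i)|0⟩

Rz(3.307) = [[e^(−iθ/2), 0], [0, e^(iθ/2)]] with e^(±iθ/2) = cos(θ/2) ± i·sin(θ/2); θ = 3.307, cos(θ/2) ≈ -0.0826094, sin(θ/2) ≈ 0.996582.
With a = amp(|0⟩) = 1 and b = amp(|1⟩) = 0:
new amp(|0⟩) = (-0.0826094 - 0.996582i)·a = (-0.08261 - 0.9966i)
new amp(|1⟩) = (-0.0826094 + 0.996582i)·b = 0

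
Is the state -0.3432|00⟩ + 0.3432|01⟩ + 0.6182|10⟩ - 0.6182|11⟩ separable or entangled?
Separable

Writing the state as a|00⟩ + b|01⟩ + c|10⟩ + d|11⟩, it is a product state iff ad − bc = 0.
Here (a, b, c, d) = (-0.3432, 0.3432, 0.6182, -0.6182): ad − bc = (-0.3432)(-0.6182) − (0.3432)(0.6182) = 0, so the state is separable.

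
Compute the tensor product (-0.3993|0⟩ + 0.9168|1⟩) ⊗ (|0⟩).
-0.3993|00⟩ + 0.9168|10⟩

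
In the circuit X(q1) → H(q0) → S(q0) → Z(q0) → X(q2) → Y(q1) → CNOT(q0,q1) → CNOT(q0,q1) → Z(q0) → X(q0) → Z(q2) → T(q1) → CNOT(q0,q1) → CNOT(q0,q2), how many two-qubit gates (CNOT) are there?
4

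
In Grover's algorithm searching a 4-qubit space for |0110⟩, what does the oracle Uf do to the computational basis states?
Uf|x⟩ = -|x⟩ if x = 0110, else |x⟩ (phase flip on target)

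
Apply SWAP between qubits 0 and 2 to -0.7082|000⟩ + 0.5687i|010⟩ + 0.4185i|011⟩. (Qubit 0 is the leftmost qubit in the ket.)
-0.7082|000⟩ + 0.5687i|010⟩ + 0.4185i|110⟩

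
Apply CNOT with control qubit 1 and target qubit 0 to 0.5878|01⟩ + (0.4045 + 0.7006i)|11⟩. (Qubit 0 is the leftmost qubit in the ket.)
(0.4045 + 0.7006i)|01⟩ + 0.5878|11⟩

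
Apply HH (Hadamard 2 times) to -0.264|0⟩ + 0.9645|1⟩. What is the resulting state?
-0.264|0⟩ + 0.9645|1⟩

H² = I, so an even number of Hadamards cancels: H^2 = I and the state is unchanged.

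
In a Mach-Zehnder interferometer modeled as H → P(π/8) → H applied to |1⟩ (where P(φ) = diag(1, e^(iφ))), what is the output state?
(0.03806 - 0.1913i)|0⟩ + (0.9619 + 0.1913i)|1⟩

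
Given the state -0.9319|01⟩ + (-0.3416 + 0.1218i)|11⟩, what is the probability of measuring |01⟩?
0.8684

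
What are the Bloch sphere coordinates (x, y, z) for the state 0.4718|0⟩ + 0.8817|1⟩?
(0.832, 0, -0.5548)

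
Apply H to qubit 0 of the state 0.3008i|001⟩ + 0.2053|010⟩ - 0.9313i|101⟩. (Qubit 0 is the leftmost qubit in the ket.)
-0.4458i|001⟩ + 0.1452|010⟩ + 0.8712i|101⟩ + 0.1452|110⟩

H on qubit 0 mixes each pair of kets that differ only in qubit 0: amplitudes (a, b) of (|…0…⟩, |…1…⟩) become ((a + b)/√2, (a − b)/√2). Kets absent from the input have amplitude 0.
(|001⟩, |101⟩): (a, b) = (0.3008i, -0.9313i) → (-0.4458i, 0.8712i)
(|010⟩, |110⟩): (a, b) = (0.2053, 0) → (0.1452, 0.1452)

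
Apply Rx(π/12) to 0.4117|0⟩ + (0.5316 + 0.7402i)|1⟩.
(0.5048 - 0.06939i)|0⟩ + (0.5271 + 0.6801i)|1⟩

Rx(π/12) = [[cos(θ/2), −i·sin(θ/2)], [−i·sin(θ/2), cos(θ/2)]]; θ = π/12, cos(θ/2) ≈ 0.991445, sin(θ/2) ≈ 0.130526.
With a = amp(|0⟩) = 0.4117 and b = amp(|1⟩) = (0.5316 + 0.7402i):
new amp(|0⟩) = (0.991445)·a + (-0.130526i)·b = (0.5048 - 0.06939i)
new amp(|1⟩) = (-0.130526i)·a + (0.991445)·b = (0.5271 + 0.6801i)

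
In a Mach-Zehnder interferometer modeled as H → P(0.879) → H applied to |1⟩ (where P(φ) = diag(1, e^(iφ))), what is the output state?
(0.181 - 0.3851i)|0⟩ + (0.819 + 0.3851i)|1⟩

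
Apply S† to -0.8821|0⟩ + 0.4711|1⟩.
-0.8821|0⟩ - 0.4711i|1⟩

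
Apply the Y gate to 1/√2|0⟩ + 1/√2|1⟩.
-(1/√2)i|0⟩ + (1/√2)i|1⟩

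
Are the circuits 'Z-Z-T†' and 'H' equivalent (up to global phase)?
No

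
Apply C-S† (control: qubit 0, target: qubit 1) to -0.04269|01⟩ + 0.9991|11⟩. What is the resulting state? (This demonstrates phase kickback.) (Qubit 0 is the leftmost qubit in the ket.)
-0.04269|01⟩ - 0.9991i|11⟩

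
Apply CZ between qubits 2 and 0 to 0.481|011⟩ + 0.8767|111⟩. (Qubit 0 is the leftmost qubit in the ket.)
0.481|011⟩ - 0.8767|111⟩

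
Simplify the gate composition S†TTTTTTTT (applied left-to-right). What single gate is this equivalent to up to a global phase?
S†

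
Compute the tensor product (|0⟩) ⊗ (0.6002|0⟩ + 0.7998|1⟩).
0.6002|00⟩ + 0.7998|01⟩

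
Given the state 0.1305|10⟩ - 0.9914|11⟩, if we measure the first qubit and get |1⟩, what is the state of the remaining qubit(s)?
0.1305|0⟩ - 0.9914|1⟩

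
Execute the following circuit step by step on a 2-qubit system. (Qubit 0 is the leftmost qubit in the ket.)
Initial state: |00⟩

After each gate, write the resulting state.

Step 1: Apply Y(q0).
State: i|10⟩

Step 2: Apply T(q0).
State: (-1/√2 + (1/√2)i)|10⟩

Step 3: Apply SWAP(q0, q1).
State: (-1/√2 + (1/√2)i)|01⟩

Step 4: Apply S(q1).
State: (-1/√2 - (1/√2)i)|01⟩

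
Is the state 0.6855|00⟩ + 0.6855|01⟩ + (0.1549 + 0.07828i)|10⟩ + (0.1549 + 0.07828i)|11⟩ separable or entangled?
Separable

Writing the state as a|00⟩ + b|01⟩ + c|10⟩ + d|11⟩, it is a product state iff ad − bc = 0.
Here (a, b, c, d) = (0.6855, 0.6855, (0.1549 + 0.07828i), (0.1549 + 0.07828i)): ad − bc = (0.6855)(0.1549 + 0.07828i) − (0.6855)(0.1549 + 0.07828i) = 0, so the state is separable.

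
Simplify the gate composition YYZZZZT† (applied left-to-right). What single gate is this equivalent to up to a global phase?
T†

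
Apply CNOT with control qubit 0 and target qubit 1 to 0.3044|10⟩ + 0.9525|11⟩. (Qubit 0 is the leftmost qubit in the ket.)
0.9525|10⟩ + 0.3044|11⟩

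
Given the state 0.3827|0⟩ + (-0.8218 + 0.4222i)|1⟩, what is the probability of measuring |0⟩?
0.1465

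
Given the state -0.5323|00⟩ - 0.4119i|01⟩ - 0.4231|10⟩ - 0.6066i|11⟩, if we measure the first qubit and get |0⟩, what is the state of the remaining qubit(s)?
-0.7909|0⟩ - 0.612i|1⟩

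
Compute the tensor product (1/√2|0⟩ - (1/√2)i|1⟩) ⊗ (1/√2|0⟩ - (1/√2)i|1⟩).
1/2|00⟩ - (1/2)i|01⟩ - (1/2)i|10⟩ - 1/2|11⟩

amp(|b₁b₂…⟩) = product of the factor amplitudes for bits b₁, b₂, …; only kets whose every factor amplitude is nonzero survive.
|00⟩: (1/√2)(1/√2) = 1/2
|01⟩: (1/√2)(-(1/√2)i) = -(1/2)i
|10⟩: (-(1/√2)i)(1/√2) = -(1/2)i
|11⟩: (-(1/√2)i)(-(1/√2)i) = -1/2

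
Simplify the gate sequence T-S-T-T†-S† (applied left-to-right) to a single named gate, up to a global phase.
T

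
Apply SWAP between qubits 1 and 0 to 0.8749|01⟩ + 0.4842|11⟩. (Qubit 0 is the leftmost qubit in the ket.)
0.8749|10⟩ + 0.4842|11⟩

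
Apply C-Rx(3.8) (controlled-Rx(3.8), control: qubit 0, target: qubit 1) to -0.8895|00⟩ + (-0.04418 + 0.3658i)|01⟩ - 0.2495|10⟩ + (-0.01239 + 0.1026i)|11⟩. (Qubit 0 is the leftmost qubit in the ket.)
-0.8895|00⟩ + (-0.04418 + 0.3658i)|01⟩ + (0.1778 + 0.01172i)|10⟩ + (0.004006 + 0.2029i)|11⟩

C-Rx(3.8) leaves the control-|0⟩ kets |00⟩, |01⟩ unchanged and applies Rx(3.8) to qubit 1 on the control-|1⟩ pair (|10⟩, |11⟩).
Rx(3.8) = [[cos(θ/2), −i·sin(θ/2)], [−i·sin(θ/2), cos(θ/2)]]; θ = 3.8, cos(θ/2) ≈ -0.32329, sin(θ/2) ≈ 0.9463.
With a = amp(|10⟩) = -0.2495 and b = amp(|11⟩) = (-0.01239 + 0.1026i):
new amp(|10⟩) = (-0.32329)·a + (-0.9463i)·b = (0.1778 + 0.01172i)
new amp(|11⟩) = (-0.9463i)·a + (-0.32329)·b = (0.004006 + 0.2029i)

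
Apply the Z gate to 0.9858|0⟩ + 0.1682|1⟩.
0.9858|0⟩ - 0.1682|1⟩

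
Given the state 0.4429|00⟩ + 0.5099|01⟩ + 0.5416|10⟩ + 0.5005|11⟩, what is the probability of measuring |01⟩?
0.26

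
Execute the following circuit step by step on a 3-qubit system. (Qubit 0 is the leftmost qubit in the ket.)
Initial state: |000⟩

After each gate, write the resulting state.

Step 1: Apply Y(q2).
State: i|001⟩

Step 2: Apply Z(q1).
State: i|001⟩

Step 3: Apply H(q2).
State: (1/√2)i|000⟩ - (1/√2)i|001⟩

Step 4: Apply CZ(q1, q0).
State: (1/√2)i|000⟩ - (1/√2)i|001⟩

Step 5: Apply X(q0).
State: (1/√2)i|100⟩ - (1/√2)i|101⟩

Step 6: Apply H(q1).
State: (1/2)i|100⟩ - (1/2)i|101⟩ + (1/2)i|110⟩ - (1/2)i|111⟩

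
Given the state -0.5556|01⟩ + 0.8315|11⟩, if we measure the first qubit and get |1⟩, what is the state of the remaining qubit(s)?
|1⟩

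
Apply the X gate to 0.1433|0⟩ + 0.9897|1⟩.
0.9897|0⟩ + 0.1433|1⟩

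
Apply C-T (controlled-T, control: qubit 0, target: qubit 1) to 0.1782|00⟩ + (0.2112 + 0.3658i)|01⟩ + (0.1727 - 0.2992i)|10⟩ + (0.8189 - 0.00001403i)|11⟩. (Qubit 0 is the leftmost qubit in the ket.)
0.1782|00⟩ + (0.2112 + 0.3658i)|01⟩ + (0.1727 - 0.2992i)|10⟩ + (0.5791 + 0.579i)|11⟩

C-T leaves the control-|0⟩ kets |00⟩, |01⟩ unchanged and applies T to qubit 1 on the control-|1⟩ pair (|10⟩, |11⟩).
T = [[1, 0], [0, (1/√2 + (1/√2)i)]].
With a = amp(|10⟩) = (0.1727 - 0.2992i) and b = amp(|11⟩) = (0.8189 - 0.00001403i):
new amp(|10⟩) = (1)·a = (0.1727 - 0.2992i)
new amp(|11⟩) = (1/√2 + (1/√2)i)·b = (0.5791 + 0.579i)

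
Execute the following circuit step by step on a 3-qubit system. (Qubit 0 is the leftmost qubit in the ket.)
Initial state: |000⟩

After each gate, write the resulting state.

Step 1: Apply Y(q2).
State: i|001⟩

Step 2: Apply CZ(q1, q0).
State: i|001⟩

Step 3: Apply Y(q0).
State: -|101⟩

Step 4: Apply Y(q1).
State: -i|111⟩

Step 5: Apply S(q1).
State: |111⟩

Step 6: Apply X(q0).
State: |011⟩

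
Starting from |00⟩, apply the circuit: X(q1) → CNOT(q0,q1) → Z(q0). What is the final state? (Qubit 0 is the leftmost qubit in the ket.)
|01⟩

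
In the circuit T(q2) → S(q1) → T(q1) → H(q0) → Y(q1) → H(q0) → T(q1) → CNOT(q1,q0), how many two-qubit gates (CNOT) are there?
1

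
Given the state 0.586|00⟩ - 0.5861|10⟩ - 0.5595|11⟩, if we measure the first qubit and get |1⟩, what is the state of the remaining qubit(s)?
-0.7233|0⟩ - 0.6905|1⟩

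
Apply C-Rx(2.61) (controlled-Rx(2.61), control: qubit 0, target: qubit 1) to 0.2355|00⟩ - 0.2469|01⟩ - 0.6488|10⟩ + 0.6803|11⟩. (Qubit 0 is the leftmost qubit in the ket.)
0.2355|00⟩ - 0.2469|01⟩ + (-0.1704 - 0.6564i)|10⟩ + (0.1787 + 0.626i)|11⟩

C-Rx(2.61) leaves the control-|0⟩ kets |00⟩, |01⟩ unchanged and applies Rx(2.61) to qubit 1 on the control-|1⟩ pair (|10⟩, |11⟩).
Rx(2.61) = [[cos(θ/2), −i·sin(θ/2)], [−i·sin(θ/2), cos(θ/2)]]; θ = 2.61, cos(θ/2) ≈ 0.262678, sin(θ/2) ≈ 0.964884.
With a = amp(|10⟩) = -0.6488 and b = amp(|11⟩) = 0.6803:
new amp(|10⟩) = (0.262678)·a + (-0.964884i)·b = (-0.1704 - 0.6564i)
new amp(|11⟩) = (-0.964884i)·a + (0.262678)·b = (0.1787 + 0.626i)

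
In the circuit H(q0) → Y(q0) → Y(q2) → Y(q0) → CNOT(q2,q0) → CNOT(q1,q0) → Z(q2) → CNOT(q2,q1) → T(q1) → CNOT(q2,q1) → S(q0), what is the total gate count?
11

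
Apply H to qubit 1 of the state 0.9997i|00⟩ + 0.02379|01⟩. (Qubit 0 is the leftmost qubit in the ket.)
(0.01682 + 0.7069i)|00⟩ + (-0.01682 + 0.7069i)|01⟩

H on qubit 1 mixes each pair of kets that differ only in qubit 1: amplitudes (a, b) of (|…0…⟩, |…1…⟩) become ((a + b)/√2, (a − b)/√2). Kets absent from the input have amplitude 0.
(|00⟩, |01⟩): (a, b) = (0.9997i, 0.02379) → ((0.01682 + 0.7069i), (-0.01682 + 0.7069i))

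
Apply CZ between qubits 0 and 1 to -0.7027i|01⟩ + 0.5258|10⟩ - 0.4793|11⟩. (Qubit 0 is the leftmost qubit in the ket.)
-0.7027i|01⟩ + 0.5258|10⟩ + 0.4793|11⟩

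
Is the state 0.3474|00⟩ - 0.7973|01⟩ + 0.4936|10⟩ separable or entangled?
Entangled

Writing the state as a|00⟩ + b|01⟩ + c|10⟩ + d|11⟩, it is a product state iff ad − bc = 0.
Here (a, b, c, d) = (0.3474, -0.7973, 0.4936, 0): ad − bc = (0.3474)(0) − (-0.7973)(0.4936) = 0.3935 ≠ 0, so the state is entangled.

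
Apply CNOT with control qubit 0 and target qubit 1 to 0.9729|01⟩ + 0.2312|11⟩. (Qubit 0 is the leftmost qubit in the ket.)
0.9729|01⟩ + 0.2312|10⟩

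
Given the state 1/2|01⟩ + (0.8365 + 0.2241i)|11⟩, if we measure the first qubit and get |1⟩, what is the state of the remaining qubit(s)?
(0.9659 + 0.2588i)|1⟩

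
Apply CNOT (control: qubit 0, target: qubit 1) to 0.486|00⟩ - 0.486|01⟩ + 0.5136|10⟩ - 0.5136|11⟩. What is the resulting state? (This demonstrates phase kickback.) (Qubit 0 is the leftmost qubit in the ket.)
0.486|00⟩ - 0.486|01⟩ - 0.5136|10⟩ + 0.5136|11⟩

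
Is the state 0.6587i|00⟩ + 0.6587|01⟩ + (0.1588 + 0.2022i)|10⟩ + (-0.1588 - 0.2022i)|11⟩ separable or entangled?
Entangled

Writing the state as a|00⟩ + b|01⟩ + c|10⟩ + d|11⟩, it is a product state iff ad − bc = 0.
Here (a, b, c, d) = (0.6587i, 0.6587, (0.1588 + 0.2022i), (-0.1588 - 0.2022i)): ad − bc = (0.6587i)(-0.1588 - 0.2022i) − (0.6587)(0.1588 + 0.2022i) = (0.02859 - 0.2378i) ≠ 0, so the state is entangled.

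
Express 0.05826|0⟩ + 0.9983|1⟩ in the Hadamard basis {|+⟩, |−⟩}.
0.7471|+⟩ - 0.6647|−⟩

With |ψ⟩ = α|0⟩ + β|1⟩, the Hadamard-basis coefficients are ⟨+|ψ⟩ = (α + β)/√2 and ⟨−|ψ⟩ = (α − β)/√2.
Here α = 0.05826, β = 0.9983: (α + β)/√2 = 0.7471, (α − β)/√2 = -0.6647.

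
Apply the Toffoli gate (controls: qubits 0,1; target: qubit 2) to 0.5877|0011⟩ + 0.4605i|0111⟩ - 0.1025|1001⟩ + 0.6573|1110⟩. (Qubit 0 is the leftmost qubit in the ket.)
0.5877|0011⟩ + 0.4605i|0111⟩ - 0.1025|1001⟩ + 0.6573|1100⟩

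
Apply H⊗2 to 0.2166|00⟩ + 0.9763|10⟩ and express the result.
0.5965|00⟩ + 0.5965|01⟩ - 0.3799|10⟩ - 0.3799|11⟩

H⊗2 gives amp(|y⟩) = (1/2) Σ_x (−1)^(x·y) amp(|x⟩), where x·y is the number of positions in which both x and y have a 1.
|00⟩: (0.2166 + 0.9763)/2 = 0.5965
|01⟩: (0.2166 + 0.9763)/2 = 0.5965
|10⟩: (0.2166 - 0.9763)/2 = -0.3799
|11⟩: (0.2166 - 0.9763)/2 = -0.3799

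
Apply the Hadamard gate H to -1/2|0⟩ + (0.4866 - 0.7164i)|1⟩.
(-0.009475 - 0.5066i)|0⟩ + (-0.6976 + 0.5066i)|1⟩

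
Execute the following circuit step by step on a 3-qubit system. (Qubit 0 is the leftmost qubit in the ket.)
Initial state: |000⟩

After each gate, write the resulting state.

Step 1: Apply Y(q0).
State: i|100⟩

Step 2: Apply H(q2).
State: (1/√2)i|100⟩ + (1/√2)i|101⟩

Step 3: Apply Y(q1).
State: -1/√2|110⟩ - 1/√2|111⟩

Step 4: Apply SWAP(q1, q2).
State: -1/√2|101⟩ - 1/√2|111⟩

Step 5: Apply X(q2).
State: -1/√2|100⟩ - 1/√2|110⟩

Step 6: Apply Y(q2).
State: -(1/√2)i|101⟩ - (1/√2)i|111⟩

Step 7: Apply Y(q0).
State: -1/√2|001⟩ - 1/√2|011⟩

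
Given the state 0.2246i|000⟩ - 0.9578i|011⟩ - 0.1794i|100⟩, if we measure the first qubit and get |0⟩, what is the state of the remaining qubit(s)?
0.2283i|00⟩ - 0.9736i|11⟩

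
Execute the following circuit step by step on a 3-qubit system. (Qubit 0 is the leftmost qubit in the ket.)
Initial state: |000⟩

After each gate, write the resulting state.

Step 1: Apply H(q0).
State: 1/√2|000⟩ + 1/√2|100⟩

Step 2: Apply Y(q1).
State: (1/√2)i|010⟩ + (1/√2)i|110⟩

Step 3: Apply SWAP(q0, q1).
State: (1/√2)i|100⟩ + (1/√2)i|110⟩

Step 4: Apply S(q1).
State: (1/√2)i|100⟩ - 1/√2|110⟩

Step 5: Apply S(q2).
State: (1/√2)i|100⟩ - 1/√2|110⟩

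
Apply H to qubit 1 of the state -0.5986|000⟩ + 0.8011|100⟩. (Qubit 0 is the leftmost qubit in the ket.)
-0.4233|000⟩ - 0.4233|010⟩ + 0.5665|100⟩ + 0.5665|110⟩

H on qubit 1 mixes each pair of kets that differ only in qubit 1: amplitudes (a, b) of (|…0…⟩, |…1…⟩) become ((a + b)/√2, (a − b)/√2). Kets absent from the input have amplitude 0.
(|000⟩, |010⟩): (a, b) = (-0.5986, 0) → (-0.4233, -0.4233)
(|100⟩, |110⟩): (a, b) = (0.8011, 0) → (0.5665, 0.5665)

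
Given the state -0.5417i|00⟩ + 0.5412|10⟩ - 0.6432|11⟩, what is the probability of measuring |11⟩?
0.4137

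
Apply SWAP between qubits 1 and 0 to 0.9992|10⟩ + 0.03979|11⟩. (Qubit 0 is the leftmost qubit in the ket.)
0.9992|01⟩ + 0.03979|11⟩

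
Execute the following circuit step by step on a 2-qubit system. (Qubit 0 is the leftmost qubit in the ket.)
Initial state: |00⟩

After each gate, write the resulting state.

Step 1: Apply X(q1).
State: |01⟩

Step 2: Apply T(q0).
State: |01⟩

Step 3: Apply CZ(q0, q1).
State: |01⟩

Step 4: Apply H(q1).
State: 1/√2|00⟩ - 1/√2|01⟩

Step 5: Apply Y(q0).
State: (1/√2)i|10⟩ - (1/√2)i|11⟩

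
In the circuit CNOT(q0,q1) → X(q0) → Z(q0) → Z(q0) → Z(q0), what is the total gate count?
5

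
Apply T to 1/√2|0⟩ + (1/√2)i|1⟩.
1/√2|0⟩ + (-1/2 + (1/2)i)|1⟩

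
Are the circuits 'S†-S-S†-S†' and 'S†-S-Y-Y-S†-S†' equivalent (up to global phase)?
Yes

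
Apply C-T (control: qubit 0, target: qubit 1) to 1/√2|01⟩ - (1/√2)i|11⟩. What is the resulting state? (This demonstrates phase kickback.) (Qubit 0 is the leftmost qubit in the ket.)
1/√2|01⟩ + (1/2 - (1/2)i)|11⟩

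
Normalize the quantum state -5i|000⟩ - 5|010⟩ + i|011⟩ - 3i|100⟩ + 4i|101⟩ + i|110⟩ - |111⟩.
-0.5661i|000⟩ - 0.5661|010⟩ + 0.1132i|011⟩ - 0.3397i|100⟩ + 0.4529i|101⟩ + 0.1132i|110⟩ - 0.1132|111⟩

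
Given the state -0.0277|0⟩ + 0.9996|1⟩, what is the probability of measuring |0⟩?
0.0007673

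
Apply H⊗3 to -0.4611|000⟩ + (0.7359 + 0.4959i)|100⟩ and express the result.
(0.09716 + 0.1753i)|000⟩ + (0.09716 + 0.1753i)|001⟩ + (0.09716 + 0.1753i)|010⟩ + (0.09716 + 0.1753i)|011⟩ + (-0.4232 - 0.1753i)|100⟩ + (-0.4232 - 0.1753i)|101⟩ + (-0.4232 - 0.1753i)|110⟩ + (-0.4232 - 0.1753i)|111⟩

H⊗3 gives amp(|y⟩) = (1/2√2) Σ_x (−1)^(x·y) amp(|x⟩), where x·y is the number of positions in which both x and y have a 1.
|000⟩: (-0.4611 + (0.7359 + 0.4959i))/(2√2) = (0.09716 + 0.1753i)
|001⟩: (-0.4611 + (0.7359 + 0.4959i))/(2√2) = (0.09716 + 0.1753i)
|010⟩: (-0.4611 + (0.7359 + 0.4959i))/(2√2) = (0.09716 + 0.1753i)
|011⟩: (-0.4611 + (0.7359 + 0.4959i))/(2√2) = (0.09716 + 0.1753i)
|100⟩: (-0.4611 - (0.7359 + 0.4959i))/(2√2) = (-0.4232 - 0.1753i)
|101⟩: (-0.4611 - (0.7359 + 0.4959i))/(2√2) = (-0.4232 - 0.1753i)
|110⟩: (-0.4611 - (0.7359 + 0.4959i))/(2√2) = (-0.4232 - 0.1753i)
|111⟩: (-0.4611 - (0.7359 + 0.4959i))/(2√2) = (-0.4232 - 0.1753i)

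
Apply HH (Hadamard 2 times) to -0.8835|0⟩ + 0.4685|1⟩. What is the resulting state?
-0.8835|0⟩ + 0.4685|1⟩

H² = I, so an even number of Hadamards cancels: H^2 = I and the state is unchanged.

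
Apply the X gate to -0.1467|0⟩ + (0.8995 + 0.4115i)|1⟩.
(0.8995 + 0.4115i)|0⟩ - 0.1467|1⟩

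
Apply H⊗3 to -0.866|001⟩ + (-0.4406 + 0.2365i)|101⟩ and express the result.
(-0.462 + 0.08362i)|000⟩ + (0.462 - 0.08362i)|001⟩ + (-0.462 + 0.08362i)|010⟩ + (0.462 - 0.08362i)|011⟩ + (-0.1504 - 0.08362i)|100⟩ + (0.1504 + 0.08362i)|101⟩ + (-0.1504 - 0.08362i)|110⟩ + (0.1504 + 0.08362i)|111⟩

H⊗3 gives amp(|y⟩) = (1/2√2) Σ_x (−1)^(x·y) amp(|x⟩), where x·y is the number of positions in which both x and y have a 1.
|000⟩: (-0.866 + (-0.4406 + 0.2365i))/(2√2) = (-0.462 + 0.08362i)
|001⟩: (0.866 - (-0.4406 + 0.2365i))/(2√2) = (0.462 - 0.08362i)
|010⟩: (-0.866 + (-0.4406 + 0.2365i))/(2√2) = (-0.462 + 0.08362i)
|011⟩: (0.866 - (-0.4406 + 0.2365i))/(2√2) = (0.462 - 0.08362i)
|100⟩: (-0.866 - (-0.4406 + 0.2365i))/(2√2) = (-0.1504 - 0.08362i)
|101⟩: (0.866 + (-0.4406 + 0.2365i))/(2√2) = (0.1504 + 0.08362i)
|110⟩: (-0.866 - (-0.4406 + 0.2365i))/(2√2) = (-0.1504 - 0.08362i)
|111⟩: (0.866 + (-0.4406 + 0.2365i))/(2√2) = (0.1504 + 0.08362i)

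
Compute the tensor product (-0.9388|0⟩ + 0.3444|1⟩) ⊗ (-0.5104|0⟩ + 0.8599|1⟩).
0.4792|00⟩ - 0.8073|01⟩ - 0.1758|10⟩ + 0.2961|11⟩

amp(|b₁b₂…⟩) = product of the factor amplitudes for bits b₁, b₂, …; only kets whose every factor amplitude is nonzero survive.
|00⟩: (-0.9388)(-0.5104) = 0.4792
|01⟩: (-0.9388)(0.8599) = -0.8073
|10⟩: (0.3444)(-0.5104) = -0.1758
|11⟩: (0.3444)(0.8599) = 0.2961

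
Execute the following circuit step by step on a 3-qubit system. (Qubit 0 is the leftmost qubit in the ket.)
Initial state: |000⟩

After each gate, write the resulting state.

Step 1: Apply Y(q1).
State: i|010⟩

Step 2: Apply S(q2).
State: i|010⟩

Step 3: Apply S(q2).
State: i|010⟩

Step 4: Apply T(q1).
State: (-1/√2 + (1/√2)i)|010⟩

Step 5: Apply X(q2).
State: (-1/√2 + (1/√2)i)|011⟩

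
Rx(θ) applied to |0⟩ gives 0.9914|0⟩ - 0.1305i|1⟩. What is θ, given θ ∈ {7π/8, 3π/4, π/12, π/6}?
π/12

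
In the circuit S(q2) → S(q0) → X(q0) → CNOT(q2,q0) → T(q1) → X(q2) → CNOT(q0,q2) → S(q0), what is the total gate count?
8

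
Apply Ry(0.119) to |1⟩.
-0.05946|0⟩ + 0.9982|1⟩

Ry(0.119) = [[cos(θ/2), −sin(θ/2)], [sin(θ/2), cos(θ/2)]]; θ = 0.119, cos(θ/2) ≈ 0.99823, sin(θ/2) ≈ 0.0594649.
With a = amp(|0⟩) = 0 and b = amp(|1⟩) = 1:
new amp(|0⟩) = (0.99823)·a + (-0.0594649)·b = -0.05946
new amp(|1⟩) = (0.0594649)·a + (0.99823)·b = 0.9982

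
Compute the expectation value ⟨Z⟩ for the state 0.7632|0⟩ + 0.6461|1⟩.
0.165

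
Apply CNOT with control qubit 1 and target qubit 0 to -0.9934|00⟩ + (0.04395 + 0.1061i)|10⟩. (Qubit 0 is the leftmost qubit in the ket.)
-0.9934|00⟩ + (0.04395 + 0.1061i)|10⟩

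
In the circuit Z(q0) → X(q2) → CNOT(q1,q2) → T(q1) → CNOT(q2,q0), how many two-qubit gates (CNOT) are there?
2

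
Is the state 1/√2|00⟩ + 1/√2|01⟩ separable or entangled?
Separable

Writing the state as a|00⟩ + b|01⟩ + c|10⟩ + d|11⟩, it is a product state iff ad − bc = 0.
Here (a, b, c, d) = (1/√2, 1/√2, 0, 0): ad − bc = (1/√2)(0) − (1/√2)(0) = 0, so the state is separable.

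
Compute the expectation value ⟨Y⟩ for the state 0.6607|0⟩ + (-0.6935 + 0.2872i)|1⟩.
0.3795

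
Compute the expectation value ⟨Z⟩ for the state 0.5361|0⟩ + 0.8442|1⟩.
-0.4253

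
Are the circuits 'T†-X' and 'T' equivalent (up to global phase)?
No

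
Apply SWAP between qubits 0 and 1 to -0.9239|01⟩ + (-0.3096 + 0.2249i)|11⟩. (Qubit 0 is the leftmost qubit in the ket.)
-0.9239|10⟩ + (-0.3096 + 0.2249i)|11⟩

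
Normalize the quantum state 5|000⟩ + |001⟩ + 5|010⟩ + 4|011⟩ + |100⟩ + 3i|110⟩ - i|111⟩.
0.5661|000⟩ + 0.1132|001⟩ + 0.5661|010⟩ + 0.4529|011⟩ + 0.1132|100⟩ + 0.3397i|110⟩ - 0.1132i|111⟩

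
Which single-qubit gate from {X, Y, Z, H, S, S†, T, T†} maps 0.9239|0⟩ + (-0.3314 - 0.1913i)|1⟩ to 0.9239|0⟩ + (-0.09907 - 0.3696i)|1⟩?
T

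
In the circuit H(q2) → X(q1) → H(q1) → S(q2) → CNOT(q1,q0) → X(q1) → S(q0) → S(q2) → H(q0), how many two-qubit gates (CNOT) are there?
1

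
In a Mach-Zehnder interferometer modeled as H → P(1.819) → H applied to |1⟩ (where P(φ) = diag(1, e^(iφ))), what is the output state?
(0.6228 - 0.4847i)|0⟩ + (0.3772 + 0.4847i)|1⟩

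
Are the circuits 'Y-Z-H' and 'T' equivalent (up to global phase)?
No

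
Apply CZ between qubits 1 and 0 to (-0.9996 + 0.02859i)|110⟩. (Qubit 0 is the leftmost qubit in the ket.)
(0.9996 - 0.02859i)|110⟩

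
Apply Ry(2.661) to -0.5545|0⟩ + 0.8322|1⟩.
-0.9403|0⟩ - 0.3405|1⟩

Ry(2.661) = [[cos(θ/2), −sin(θ/2)], [sin(θ/2), cos(θ/2)]]; θ = 2.661, cos(θ/2) ≈ 0.23799, sin(θ/2) ≈ 0.971267.
With a = amp(|0⟩) = -0.5545 and b = amp(|1⟩) = 0.8322:
new amp(|0⟩) = (0.23799)·a + (-0.971267)·b = -0.9403
new amp(|1⟩) = (0.971267)·a + (0.23799)·b = -0.3405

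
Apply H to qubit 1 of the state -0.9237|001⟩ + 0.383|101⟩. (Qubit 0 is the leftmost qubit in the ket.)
-0.6532|001⟩ - 0.6532|011⟩ + 0.2708|101⟩ + 0.2708|111⟩

H on qubit 1 mixes each pair of kets that differ only in qubit 1: amplitudes (a, b) of (|…0…⟩, |…1…⟩) become ((a + b)/√2, (a − b)/√2). Kets absent from the input have amplitude 0.
(|001⟩, |011⟩): (a, b) = (-0.9237, 0) → (-0.6532, -0.6532)
(|101⟩, |111⟩): (a, b) = (0.383, 0) → (0.2708, 0.2708)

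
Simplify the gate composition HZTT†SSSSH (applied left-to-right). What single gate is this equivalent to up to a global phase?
X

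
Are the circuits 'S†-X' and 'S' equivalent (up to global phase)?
No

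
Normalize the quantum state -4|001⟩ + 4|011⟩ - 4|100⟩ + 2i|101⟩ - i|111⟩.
-0.5494|001⟩ + 0.5494|011⟩ - 0.5494|100⟩ + 0.2747i|101⟩ - 0.1374i|111⟩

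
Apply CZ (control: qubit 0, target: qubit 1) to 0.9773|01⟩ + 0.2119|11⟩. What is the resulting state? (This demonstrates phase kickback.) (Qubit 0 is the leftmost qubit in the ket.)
0.9773|01⟩ - 0.2119|11⟩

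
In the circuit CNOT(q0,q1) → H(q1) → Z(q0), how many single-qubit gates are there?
2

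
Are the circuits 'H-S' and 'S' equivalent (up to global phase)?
No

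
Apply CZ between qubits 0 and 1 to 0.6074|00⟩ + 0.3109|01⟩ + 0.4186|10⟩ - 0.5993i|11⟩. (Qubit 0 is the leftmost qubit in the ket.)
0.6074|00⟩ + 0.3109|01⟩ + 0.4186|10⟩ + 0.5993i|11⟩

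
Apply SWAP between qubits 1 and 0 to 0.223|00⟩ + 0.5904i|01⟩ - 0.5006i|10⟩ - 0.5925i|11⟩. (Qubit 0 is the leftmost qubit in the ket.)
0.223|00⟩ - 0.5006i|01⟩ + 0.5904i|10⟩ - 0.5925i|11⟩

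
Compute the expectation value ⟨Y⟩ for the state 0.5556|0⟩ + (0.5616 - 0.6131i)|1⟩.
-0.6813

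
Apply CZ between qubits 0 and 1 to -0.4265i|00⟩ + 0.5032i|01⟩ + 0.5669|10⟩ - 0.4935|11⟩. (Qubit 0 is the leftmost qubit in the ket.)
-0.4265i|00⟩ + 0.5032i|01⟩ + 0.5669|10⟩ + 0.4935|11⟩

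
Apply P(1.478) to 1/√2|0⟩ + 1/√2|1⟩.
1/√2|0⟩ + (0.06552 + 0.7041i)|1⟩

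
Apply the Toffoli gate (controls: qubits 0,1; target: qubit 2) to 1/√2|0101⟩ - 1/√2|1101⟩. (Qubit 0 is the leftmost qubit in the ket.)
1/√2|0101⟩ - 1/√2|1111⟩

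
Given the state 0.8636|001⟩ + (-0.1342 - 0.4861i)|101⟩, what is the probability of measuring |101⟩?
0.2543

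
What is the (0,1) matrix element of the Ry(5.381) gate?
-0.4359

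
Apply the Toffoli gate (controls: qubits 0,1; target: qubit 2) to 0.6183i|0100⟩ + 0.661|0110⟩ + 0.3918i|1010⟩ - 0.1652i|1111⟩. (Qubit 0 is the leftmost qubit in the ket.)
0.6183i|0100⟩ + 0.661|0110⟩ + 0.3918i|1010⟩ - 0.1652i|1101⟩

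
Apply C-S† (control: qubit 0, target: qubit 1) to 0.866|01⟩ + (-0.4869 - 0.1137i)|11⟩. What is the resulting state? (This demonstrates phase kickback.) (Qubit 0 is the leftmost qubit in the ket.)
0.866|01⟩ + (-0.1137 + 0.4869i)|11⟩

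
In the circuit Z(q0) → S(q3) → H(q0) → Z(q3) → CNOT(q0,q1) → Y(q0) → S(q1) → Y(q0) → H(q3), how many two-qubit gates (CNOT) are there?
1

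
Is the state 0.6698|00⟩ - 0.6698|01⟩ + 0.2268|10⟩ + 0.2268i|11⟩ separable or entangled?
Entangled

Writing the state as a|00⟩ + b|01⟩ + c|10⟩ + d|11⟩, it is a product state iff ad − bc = 0.
Here (a, b, c, d) = (0.6698, -0.6698, 0.2268, 0.2268i): ad − bc = (0.6698)(0.2268i) − (-0.6698)(0.2268) = (0.1519 + 0.1519i) ≠ 0, so the state is entangled.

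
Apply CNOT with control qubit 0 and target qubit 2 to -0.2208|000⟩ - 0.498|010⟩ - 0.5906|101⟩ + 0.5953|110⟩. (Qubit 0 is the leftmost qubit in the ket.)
-0.2208|000⟩ - 0.498|010⟩ - 0.5906|100⟩ + 0.5953|111⟩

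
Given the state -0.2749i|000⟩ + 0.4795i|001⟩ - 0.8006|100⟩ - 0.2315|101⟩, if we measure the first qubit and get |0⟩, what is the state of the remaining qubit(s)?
-0.4974i|00⟩ + 0.8675i|01⟩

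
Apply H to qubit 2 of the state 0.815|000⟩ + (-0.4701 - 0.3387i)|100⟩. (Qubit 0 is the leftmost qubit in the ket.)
0.5763|000⟩ + 0.5763|001⟩ + (-0.3324 - 0.2395i)|100⟩ + (-0.3324 - 0.2395i)|101⟩

H on qubit 2 mixes each pair of kets that differ only in qubit 2: amplitudes (a, b) of (|…0…⟩, |…1…⟩) become ((a + b)/√2, (a − b)/√2). Kets absent from the input have amplitude 0.
(|000⟩, |001⟩): (a, b) = (0.815, 0) → (0.5763, 0.5763)
(|100⟩, |101⟩): (a, b) = ((-0.4701 - 0.3387i), 0) → ((-0.3324 - 0.2395i), (-0.3324 - 0.2395i))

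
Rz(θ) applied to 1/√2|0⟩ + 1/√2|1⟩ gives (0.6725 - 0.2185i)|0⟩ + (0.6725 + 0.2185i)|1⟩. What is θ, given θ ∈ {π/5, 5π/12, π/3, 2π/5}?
π/5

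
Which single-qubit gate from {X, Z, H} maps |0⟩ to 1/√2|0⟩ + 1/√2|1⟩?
H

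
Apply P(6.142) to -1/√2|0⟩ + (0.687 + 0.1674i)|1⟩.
-1/√2|0⟩ + (0.7037 + 0.06906i)|1⟩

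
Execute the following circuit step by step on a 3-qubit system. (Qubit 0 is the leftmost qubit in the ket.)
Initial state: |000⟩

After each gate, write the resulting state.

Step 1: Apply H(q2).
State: 1/√2|000⟩ + 1/√2|001⟩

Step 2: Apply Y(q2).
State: -(1/√2)i|000⟩ + (1/√2)i|001⟩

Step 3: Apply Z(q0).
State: -(1/√2)i|000⟩ + (1/√2)i|001⟩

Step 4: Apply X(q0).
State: -(1/√2)i|100⟩ + (1/√2)i|101⟩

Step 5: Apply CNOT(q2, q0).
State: (1/√2)i|001⟩ - (1/√2)i|100⟩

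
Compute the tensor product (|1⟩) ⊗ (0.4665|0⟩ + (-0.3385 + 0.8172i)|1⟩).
0.4665|10⟩ + (-0.3385 + 0.8172i)|11⟩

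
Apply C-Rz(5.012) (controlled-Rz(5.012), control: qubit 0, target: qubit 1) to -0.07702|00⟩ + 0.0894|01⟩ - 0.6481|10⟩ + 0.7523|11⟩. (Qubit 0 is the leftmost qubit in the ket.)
-0.07702|00⟩ + 0.0894|01⟩ + (0.5215 + 0.3847i)|10⟩ + (-0.6054 + 0.4466i)|11⟩

C-Rz(5.012) leaves the control-|0⟩ kets |00⟩, |01⟩ unchanged and applies Rz(5.012) to qubit 1 on the control-|1⟩ pair (|10⟩, |11⟩).
Rz(5.012) = [[e^(−iθ/2), 0], [0, e^(iθ/2)]] with e^(±iθ/2) = cos(θ/2) ± i·sin(θ/2); θ = 5.012, cos(θ/2) ≈ -0.80472, sin(θ/2) ≈ 0.593655.
With a = amp(|10⟩) = -0.6481 and b = amp(|11⟩) = 0.7523:
new amp(|10⟩) = (-0.80472 - 0.593655i)·a = (0.5215 + 0.3847i)
new amp(|11⟩) = (-0.80472 + 0.593655i)·b = (-0.6054 + 0.4466i)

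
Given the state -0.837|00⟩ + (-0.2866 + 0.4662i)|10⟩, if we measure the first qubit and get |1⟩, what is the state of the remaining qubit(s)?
(-0.5237 + 0.8519i)|0⟩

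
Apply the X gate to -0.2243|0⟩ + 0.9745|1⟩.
0.9745|0⟩ - 0.2243|1⟩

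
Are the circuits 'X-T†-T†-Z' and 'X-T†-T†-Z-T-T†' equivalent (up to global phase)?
Yes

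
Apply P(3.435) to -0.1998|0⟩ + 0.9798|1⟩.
-0.1998|0⟩ + (-0.9379 - 0.2834i)|1⟩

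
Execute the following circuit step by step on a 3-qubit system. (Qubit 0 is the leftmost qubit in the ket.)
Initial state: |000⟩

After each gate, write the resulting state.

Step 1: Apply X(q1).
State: |010⟩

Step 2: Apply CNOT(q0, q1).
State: |010⟩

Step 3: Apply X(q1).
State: |000⟩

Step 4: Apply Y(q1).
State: i|010⟩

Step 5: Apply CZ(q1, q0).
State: i|010⟩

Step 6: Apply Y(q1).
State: |000⟩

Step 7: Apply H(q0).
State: 1/√2|000⟩ + 1/√2|100⟩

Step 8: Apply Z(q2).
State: 1/√2|000⟩ + 1/√2|100⟩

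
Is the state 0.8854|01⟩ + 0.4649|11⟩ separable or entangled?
Separable

Writing the state as a|00⟩ + b|01⟩ + c|10⟩ + d|11⟩, it is a product state iff ad − bc = 0.
Here (a, b, c, d) = (0, 0.8854, 0, 0.4649): ad − bc = (0)(0.4649) − (0.8854)(0) = 0, so the state is separable.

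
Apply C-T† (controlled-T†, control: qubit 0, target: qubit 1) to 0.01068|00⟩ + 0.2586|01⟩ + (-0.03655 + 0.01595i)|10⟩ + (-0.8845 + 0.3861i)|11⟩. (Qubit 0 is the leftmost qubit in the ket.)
0.01068|00⟩ + 0.2586|01⟩ + (-0.03655 + 0.01595i)|10⟩ + (-0.3524 + 0.8984i)|11⟩

C-T† leaves the control-|0⟩ kets |00⟩, |01⟩ unchanged and applies T† to qubit 1 on the control-|1⟩ pair (|10⟩, |11⟩).
T† = [[1, 0], [0, (1/√2 - (1/√2)i)]].
With a = amp(|10⟩) = (-0.03655 + 0.01595i) and b = amp(|11⟩) = (-0.8845 + 0.3861i):
new amp(|10⟩) = (1)·a = (-0.03655 + 0.01595i)
new amp(|11⟩) = (1/√2 - (1/√2)i)·b = (-0.3524 + 0.8984i)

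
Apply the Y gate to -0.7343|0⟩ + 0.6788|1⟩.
-0.6788i|0⟩ - 0.7343i|1⟩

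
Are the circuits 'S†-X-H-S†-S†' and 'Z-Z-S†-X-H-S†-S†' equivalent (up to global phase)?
Yes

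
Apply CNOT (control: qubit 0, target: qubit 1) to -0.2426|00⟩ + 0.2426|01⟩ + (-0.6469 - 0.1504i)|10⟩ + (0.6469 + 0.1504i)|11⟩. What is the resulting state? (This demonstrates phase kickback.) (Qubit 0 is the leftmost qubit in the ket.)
-0.2426|00⟩ + 0.2426|01⟩ + (0.6469 + 0.1504i)|10⟩ + (-0.6469 - 0.1504i)|11⟩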